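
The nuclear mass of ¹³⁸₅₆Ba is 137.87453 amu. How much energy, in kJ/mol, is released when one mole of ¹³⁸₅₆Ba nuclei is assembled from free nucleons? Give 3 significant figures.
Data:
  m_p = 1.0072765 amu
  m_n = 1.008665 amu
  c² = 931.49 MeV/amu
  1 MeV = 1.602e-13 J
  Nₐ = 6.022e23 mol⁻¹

Mass of separated nucleons = 56(1.0072765) + 82(1.008665) = 56.4074840 + 82.710530 = 139.1180140 amu
Δm = 139.1180140 − 137.87453 = 1.2434840 amu
E_B = 1.2434840 × 931.49 = 1158.29 MeV
Per nucleus in joules: 1158.29 MeV × 1.602e-13 J/MeV = 1.8556e-10 J
Per mole: 1.8556e-10 J × 6.022e23 mol⁻¹ = 1.1174e+14 J/mol

1.12e+11 kJ/mol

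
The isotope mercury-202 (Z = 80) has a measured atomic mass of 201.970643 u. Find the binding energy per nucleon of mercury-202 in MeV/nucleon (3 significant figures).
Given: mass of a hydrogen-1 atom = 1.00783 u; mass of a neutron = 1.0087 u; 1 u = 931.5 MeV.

7.92 MeV/nucleon

Σm = 80·m(¹H) + 122·m_n = 80.62640 + 123.0614 = 203.68780 u
The mass defect is 203.68780 − 201.970643 = 1.717157 u.
E_B = 1.717157 × 931.5 = 1599.53 MeV
Per nucleon: 1599.53 / 202 = 7.918 MeV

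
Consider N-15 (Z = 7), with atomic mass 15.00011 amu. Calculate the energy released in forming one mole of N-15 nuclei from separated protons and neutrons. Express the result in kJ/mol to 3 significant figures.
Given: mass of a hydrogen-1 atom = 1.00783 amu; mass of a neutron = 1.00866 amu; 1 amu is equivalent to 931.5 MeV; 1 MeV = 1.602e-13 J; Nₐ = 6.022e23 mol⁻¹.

Z = 7, so N = A − Z = 15 − 7 = 8.
Total constituent mass: 7 × 1.00783 + 8 × 1.00866 = 15.12409 amu
Mass defect Δm = 15.12409 − 15.00011 = 0.12398 amu
Converting to energy: 0.12398 amu × 931.5 MeV/amu = 115.487 MeV
Per nucleus in joules: 115.487 MeV × 1.602e-13 J/MeV = 1.8501e-11 J
Per mole: 1.8501e-11 J × 6.022e23 mol⁻¹ = 1.1141e+13 J/mol

1.11e+10 kJ/mol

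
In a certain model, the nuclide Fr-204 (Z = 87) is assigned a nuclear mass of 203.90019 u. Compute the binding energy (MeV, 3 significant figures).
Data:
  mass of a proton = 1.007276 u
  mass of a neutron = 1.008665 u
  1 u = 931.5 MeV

Z = 87, so N = A − Z = 204 − 87 = 117.
Mass of separated nucleons = 87(1.007276) + 117(1.008665) = 87.633012 + 118.013805 = 205.646817 u
Δm = 205.646817 − 203.90019 = 1.746627 u
Binding energy = Δm·c² = 1.746627 × 931.5 MeV/u = 1626.98 MeV

1630 MeV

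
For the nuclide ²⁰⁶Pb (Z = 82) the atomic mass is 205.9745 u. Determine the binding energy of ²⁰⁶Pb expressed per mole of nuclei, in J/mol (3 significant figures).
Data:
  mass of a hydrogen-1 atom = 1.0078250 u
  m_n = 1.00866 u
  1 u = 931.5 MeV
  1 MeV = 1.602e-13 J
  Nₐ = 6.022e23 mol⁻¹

1.56e+14 J/mol

With 82 protons and 124 neutrons (A = 206):
Total constituent mass: 82 × 1.0078250 + 124 × 1.00866 = 207.7154900 u
Mass defect Δm = 207.7154900 − 205.9745 = 1.7409900 u
Binding energy = Δm·c² = 1.7409900 × 931.5 MeV/u = 1621.73 MeV
Per nucleus in joules: 1621.73 MeV × 1.602e-13 J/MeV = 2.5980e-10 J
Per mole: 2.5980e-10 J × 6.022e23 mol⁻¹ = 1.5645e+14 J/mol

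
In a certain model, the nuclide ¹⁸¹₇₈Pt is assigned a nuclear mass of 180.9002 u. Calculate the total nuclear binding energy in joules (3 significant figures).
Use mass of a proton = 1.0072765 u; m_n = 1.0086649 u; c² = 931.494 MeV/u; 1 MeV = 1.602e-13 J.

2.33e-10 J

With 78 protons and 103 neutrons (A = 181):
Σm = 78·m_p + 103·m_n = 78.5675670 + 103.8924847 = 182.4600517 u
The mass defect is 182.4600517 − 180.9002 = 1.5598517 u.
Binding energy = Δm·c² = 1.5598517 × 931.494 MeV/u = 1452.99 MeV
In joules: 1452.99 MeV × 1.602e-13 J/MeV = 2.3277e-10 J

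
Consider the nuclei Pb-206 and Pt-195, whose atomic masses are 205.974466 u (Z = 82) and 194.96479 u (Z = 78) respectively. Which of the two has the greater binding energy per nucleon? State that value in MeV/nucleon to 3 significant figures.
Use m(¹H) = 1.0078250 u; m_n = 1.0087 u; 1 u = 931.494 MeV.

Pt-195; 7.95 MeV/nucleon

Pb-206: Σm = 82(1.0078250) + 124(1.0087) = 207.7204500 u; Δm = 1.7459840 u; E_B = 1626.4 MeV; E_B/A = 7.895 MeV
Pt-195: Σm = 78(1.0078250) + 117(1.0087) = 196.6282500 u; Δm = 1.6634600 u; E_B = 1549.5 MeV; E_B/A = 7.946 MeV
Pt-195 has the higher binding energy per nucleon, so it is the more tightly bound nucleus.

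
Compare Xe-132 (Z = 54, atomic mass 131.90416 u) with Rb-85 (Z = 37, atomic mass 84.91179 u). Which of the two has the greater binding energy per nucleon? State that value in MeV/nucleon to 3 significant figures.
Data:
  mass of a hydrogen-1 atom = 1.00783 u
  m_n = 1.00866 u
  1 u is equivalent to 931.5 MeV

Xe-132: Σm = 54(1.00783) + 78(1.00866) = 133.09830 u; Δm = 1.19414 u; E_B = 1112.3 MeV; E_B/A = 8.427 MeV
Rb-85: Σm = 37(1.00783) + 48(1.00866) = 85.70539 u; Δm = 0.79360 u; E_B = 739.24 MeV; E_B/A = 8.697 MeV
Rb-85 has the higher binding energy per nucleon, so it is the more tightly bound nucleus.

Rb-85; 8.70 MeV/nucleon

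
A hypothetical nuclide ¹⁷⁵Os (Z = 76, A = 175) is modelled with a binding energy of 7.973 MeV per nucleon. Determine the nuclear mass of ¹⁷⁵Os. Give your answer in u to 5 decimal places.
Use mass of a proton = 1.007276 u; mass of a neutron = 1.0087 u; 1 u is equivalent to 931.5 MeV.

Total binding energy = 175 × 7.973 = 1395.275 MeV
Mass defect = 1395.275 MeV / (931.5 MeV/u) = 1.4978798 u
Constituent mass = 76(1.007276) + 99(1.0087) = 176.414276 u
Nuclear mass = 176.414276 − 1.4978798 = 174.9163962 u ≈ 174.91640 u (to 5 decimal places)

174.91640 u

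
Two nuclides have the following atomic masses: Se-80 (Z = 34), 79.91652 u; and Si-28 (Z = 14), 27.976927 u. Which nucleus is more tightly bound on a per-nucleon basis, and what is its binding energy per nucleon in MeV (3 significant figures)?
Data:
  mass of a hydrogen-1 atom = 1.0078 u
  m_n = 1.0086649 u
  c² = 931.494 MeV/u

Se-80: Σm = 34(1.0078) + 46(1.0086649) = 80.6637854 u; Δm = 0.7472654 u; E_B = 696.07 MeV; E_B/A = 8.701 MeV
Si-28: Σm = 14(1.0078) + 14(1.0086649) = 28.2305086 u; Δm = 0.2535816 u; E_B = 236.21 MeV; E_B/A = 8.436 MeV
Se-80 has the higher binding energy per nucleon, so it is the more tightly bound nucleus.

Se-80; 8.70 MeV/nucleon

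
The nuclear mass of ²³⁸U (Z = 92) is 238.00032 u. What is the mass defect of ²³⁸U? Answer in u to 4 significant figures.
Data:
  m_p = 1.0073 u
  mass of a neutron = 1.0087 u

1.941 u

With 92 protons and 146 neutrons (A = 238):
Σm = 92·m_p + 146·m_n = 92.6716 + 147.2702 = 239.9418 u
Mass defect Δm = 239.9418 − 238.00032 = 1.94148 u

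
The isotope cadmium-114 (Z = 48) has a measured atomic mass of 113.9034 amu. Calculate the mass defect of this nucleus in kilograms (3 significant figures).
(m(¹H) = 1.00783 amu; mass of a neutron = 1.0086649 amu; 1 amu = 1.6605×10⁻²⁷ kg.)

1.73e-27 kg

Mass of separated nucleons = 48(1.00783) + 66(1.0086649) = 48.37584 + 66.5718834 = 114.9477234 amu
The mass defect is 114.9477234 − 113.9034 = 1.0443234 amu.
In SI units: 1.0443234 amu × 1.6605×10⁻²⁷ kg/amu = 1.7341e-27 kg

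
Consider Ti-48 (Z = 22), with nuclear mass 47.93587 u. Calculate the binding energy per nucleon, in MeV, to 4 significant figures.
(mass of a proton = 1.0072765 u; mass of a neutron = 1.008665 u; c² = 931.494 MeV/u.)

8.723 MeV/nucleon

Σm = 22·m_p + 26·m_n = 22.1600830 + 26.225290 = 48.3853730 u
The mass defect is 48.3853730 − 47.93587 = 0.4495030 u.
Converting to energy: 0.4495030 u × 931.494 MeV/u = 418.709 MeV
BE/A = 418.709 MeV / 48 = 8.723 MeV/nucleon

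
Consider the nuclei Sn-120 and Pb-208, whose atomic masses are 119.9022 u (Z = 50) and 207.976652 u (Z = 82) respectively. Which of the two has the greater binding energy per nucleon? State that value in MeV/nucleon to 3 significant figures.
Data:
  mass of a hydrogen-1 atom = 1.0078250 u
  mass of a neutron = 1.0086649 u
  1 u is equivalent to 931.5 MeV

Sn-120: Σm = 50(1.0078250) + 70(1.0086649) = 120.9977930 u; Δm = 1.0955930 u; E_B = 1020.54 MeV; E_B/A = 8.5045 MeV
Pb-208: Σm = 82(1.0078250) + 126(1.0086649) = 209.7334274 u; Δm = 1.7567754 u; E_B = 1636.4 MeV; E_B/A = 7.867 MeV
Sn-120 has the higher binding energy per nucleon, so it is the more tightly bound nucleus.

Sn-120; 8.50 MeV/nucleon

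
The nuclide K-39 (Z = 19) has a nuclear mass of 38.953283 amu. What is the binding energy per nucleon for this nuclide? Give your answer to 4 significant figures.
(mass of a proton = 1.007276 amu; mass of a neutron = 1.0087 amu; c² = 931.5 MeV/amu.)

8.574 MeV/nucleon

Z = 19, so N = A − Z = 39 − 19 = 20.
Σm = 19·m_p + 20·m_n = 19.138244 + 20.1740 = 39.312244 amu
The mass defect is 39.312244 − 38.953283 = 0.358961 amu.
Converting to energy: 0.358961 amu × 931.5 MeV/amu = 334.372 MeV
Per nucleon: 334.372 / 39 = 8.574 MeV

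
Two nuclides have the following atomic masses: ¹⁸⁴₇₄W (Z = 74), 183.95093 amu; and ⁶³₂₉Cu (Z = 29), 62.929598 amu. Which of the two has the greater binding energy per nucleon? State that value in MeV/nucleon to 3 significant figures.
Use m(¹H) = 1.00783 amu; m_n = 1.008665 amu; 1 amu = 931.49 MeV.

⁶³₂₉Cu; 8.75 MeV/nucleon

¹⁸⁴₇₄W: Σm = 74(1.00783) + 110(1.008665) = 185.532570 amu; Δm = 1.581640 amu; E_B = 1473.3 MeV; E_B/A = 8.007 MeV
⁶³₂₉Cu: Σm = 29(1.00783) + 34(1.008665) = 63.521680 amu; Δm = 0.592082 amu; E_B = 551.52 MeV; E_B/A = 8.754 MeV
⁶³₂₉Cu has the higher binding energy per nucleon, so it is the more tightly bound nucleus.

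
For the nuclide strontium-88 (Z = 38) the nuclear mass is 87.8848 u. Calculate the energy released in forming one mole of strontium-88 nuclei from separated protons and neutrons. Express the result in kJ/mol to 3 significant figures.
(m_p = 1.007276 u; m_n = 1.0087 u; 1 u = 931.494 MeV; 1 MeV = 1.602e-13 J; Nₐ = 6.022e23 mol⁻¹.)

With 38 protons and 50 neutrons (A = 88):
Σm = 38·m_p + 50·m_n = 38.276488 + 50.4350 = 88.711488 u
Δm = 88.711488 − 87.8848 = 0.826688 u
E_B = 0.826688 × 931.494 = 770.055 MeV
Per nucleus in joules: 770.055 MeV × 1.602e-13 J/MeV = 1.2336e-10 J
Per mole: 1.2336e-10 J × 6.022e23 mol⁻¹ = 7.4287e+13 J/mol

7.43e+10 kJ/mol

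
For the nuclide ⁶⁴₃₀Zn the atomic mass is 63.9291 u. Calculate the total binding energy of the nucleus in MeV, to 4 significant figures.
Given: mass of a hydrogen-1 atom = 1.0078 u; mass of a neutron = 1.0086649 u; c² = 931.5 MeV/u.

558.4 MeV

The nucleus contains 30 protons and 64 − 30 = 34 neutrons.
Mass of separated nucleons = 30(1.0078) + 34(1.0086649) = 30.2340 + 34.2946066 = 64.5286066 u
The mass defect is 64.5286066 − 63.9291 = 0.5995066 u.
Binding energy = Δm·c² = 0.5995066 × 931.5 MeV/u = 558.440 MeV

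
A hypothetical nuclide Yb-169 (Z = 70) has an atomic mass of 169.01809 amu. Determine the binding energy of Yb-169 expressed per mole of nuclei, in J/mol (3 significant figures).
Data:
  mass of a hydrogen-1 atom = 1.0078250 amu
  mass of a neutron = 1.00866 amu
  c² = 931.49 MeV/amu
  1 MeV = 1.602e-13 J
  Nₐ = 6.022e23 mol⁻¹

Mass of separated nucleons = 70(1.0078250) + 99(1.00866) = 70.5477500 + 99.85734 = 170.4050900 amu
The mass defect is 170.4050900 − 169.01809 = 1.3870000 amu.
Binding energy = Δm·c² = 1.3870000 × 931.49 MeV/amu = 1291.98 MeV
Per nucleus in joules: 1291.98 MeV × 1.602e-13 J/MeV = 2.0698e-10 J
Per mole: 2.0698e-10 J × 6.022e23 mol⁻¹ = 1.2464e+14 J/mol

1.25e+14 J/mol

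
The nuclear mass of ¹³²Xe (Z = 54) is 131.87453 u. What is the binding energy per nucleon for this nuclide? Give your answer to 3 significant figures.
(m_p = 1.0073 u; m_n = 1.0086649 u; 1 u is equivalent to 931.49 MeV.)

Total constituent mass: 54 × 1.0073 + 78 × 1.0086649 = 133.0700622 u
The mass defect is 133.0700622 − 131.87453 = 1.1955322 u.
E_B = 1.1955322 × 931.49 = 1113.63 MeV
Per nucleon: 1113.63 / 132 = 8.437 MeV

8.44 MeV/nucleon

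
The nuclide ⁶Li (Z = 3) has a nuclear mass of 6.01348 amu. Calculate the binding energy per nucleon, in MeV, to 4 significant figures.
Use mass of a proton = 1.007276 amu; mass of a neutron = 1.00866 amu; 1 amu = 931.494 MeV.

5.329 MeV/nucleon

The nucleus contains 3 protons and 6 − 3 = 3 neutrons.
Total constituent mass: 3 × 1.007276 + 3 × 1.00866 = 6.047808 amu
The mass defect is 6.047808 − 6.01348 = 0.034328 amu.
Converting to energy: 0.034328 amu × 931.494 MeV/amu = 31.9763 MeV
BE/A = 31.9763 MeV / 6 = 5.329 MeV/nucleon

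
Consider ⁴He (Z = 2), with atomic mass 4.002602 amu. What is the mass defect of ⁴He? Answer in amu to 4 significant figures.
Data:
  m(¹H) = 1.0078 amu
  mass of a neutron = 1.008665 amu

Σm = 2·m(¹H) + 2·m_n = 2.0156 + 2.017330 = 4.032930 amu
Mass defect Δm = 4.032930 − 4.002602 = 0.030328 amu

0.03033 amu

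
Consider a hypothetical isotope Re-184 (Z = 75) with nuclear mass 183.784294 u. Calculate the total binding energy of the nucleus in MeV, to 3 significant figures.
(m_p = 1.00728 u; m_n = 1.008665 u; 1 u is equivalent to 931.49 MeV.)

1590 MeV

The nucleus contains 75 protons and 184 − 75 = 109 neutrons.
Total constituent mass: 75 × 1.00728 + 109 × 1.008665 = 185.490485 u
Mass defect Δm = 185.490485 − 183.784294 = 1.706191 u
Binding energy = Δm·c² = 1.706191 × 931.49 MeV/u = 1589.30 MeV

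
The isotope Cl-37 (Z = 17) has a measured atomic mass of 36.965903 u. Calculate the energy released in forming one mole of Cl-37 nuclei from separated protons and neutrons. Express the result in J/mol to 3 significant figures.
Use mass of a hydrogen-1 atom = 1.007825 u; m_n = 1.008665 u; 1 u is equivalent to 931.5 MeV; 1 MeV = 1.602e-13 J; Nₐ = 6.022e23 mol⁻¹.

3.06e+13 J/mol

With 17 protons and 20 neutrons (A = 37):
Mass of separated nucleons = 17(1.007825) + 20(1.008665) = 17.133025 + 20.173300 = 37.306325 u
Mass defect Δm = 37.306325 − 36.965903 = 0.340422 u
Binding energy = Δm·c² = 0.340422 × 931.5 MeV/u = 317.103 MeV
Per nucleus in joules: 317.103 MeV × 1.602e-13 J/MeV = 5.0800e-11 J
Per mole: 5.0800e-11 J × 6.022e23 mol⁻¹ = 3.0592e+13 J/mol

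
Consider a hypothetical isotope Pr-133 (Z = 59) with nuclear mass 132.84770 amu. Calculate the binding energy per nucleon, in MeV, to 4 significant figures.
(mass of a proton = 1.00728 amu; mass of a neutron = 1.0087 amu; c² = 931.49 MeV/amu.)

8.584 MeV/nucleon

The nucleus contains 59 protons and 133 − 59 = 74 neutrons.
Mass of separated nucleons = 59(1.00728) + 74(1.0087) = 59.42952 + 74.6438 = 134.07332 amu
Δm = 134.07332 − 132.84770 = 1.22562 amu
Binding energy = Δm·c² = 1.22562 × 931.49 MeV/amu = 1141.65 MeV
BE/A = 1141.65 MeV / 133 = 8.584 MeV/nucleon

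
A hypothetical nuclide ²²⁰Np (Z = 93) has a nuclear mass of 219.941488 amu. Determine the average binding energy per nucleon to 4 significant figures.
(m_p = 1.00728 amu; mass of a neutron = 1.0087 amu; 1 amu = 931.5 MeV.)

7.793 MeV/nucleon

The nucleus contains 93 protons and 220 − 93 = 127 neutrons.
Total constituent mass: 93 × 1.00728 + 127 × 1.0087 = 221.78194 amu
Δm = 221.78194 − 219.941488 = 1.840452 amu
Converting to energy: 1.840452 amu × 931.5 MeV/amu = 1714.38 MeV
BE/A = 1714.38 MeV / 220 = 7.793 MeV/nucleon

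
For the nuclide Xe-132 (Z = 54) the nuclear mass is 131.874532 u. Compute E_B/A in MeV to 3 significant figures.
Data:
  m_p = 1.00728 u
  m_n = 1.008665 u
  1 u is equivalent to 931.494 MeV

8.43 MeV/nucleon

Total constituent mass: 54 × 1.00728 + 78 × 1.008665 = 133.068990 u
The mass defect is 133.068990 − 131.874532 = 1.194458 u.
Converting to energy: 1.194458 u × 931.494 MeV/u = 1112.63 MeV
BE/A = 1112.63 MeV / 132 = 8.429 MeV/nucleon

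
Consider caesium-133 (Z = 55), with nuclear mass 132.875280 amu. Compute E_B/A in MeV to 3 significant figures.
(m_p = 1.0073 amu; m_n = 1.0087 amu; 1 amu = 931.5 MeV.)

Mass of separated nucleons = 55(1.0073) + 78(1.0087) = 55.4015 + 78.6786 = 134.0801 amu
The mass defect is 134.0801 − 132.875280 = 1.204820 amu.
Converting to energy: 1.204820 amu × 931.5 MeV/amu = 1122.29 MeV
Per nucleon: 1122.29 / 133 = 8.438 MeV

8.44 MeV/nucleon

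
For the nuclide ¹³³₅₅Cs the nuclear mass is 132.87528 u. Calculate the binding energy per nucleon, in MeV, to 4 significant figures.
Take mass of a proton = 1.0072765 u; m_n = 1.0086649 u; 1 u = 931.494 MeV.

Z = 55, so N = A − Z = 133 − 55 = 78.
Total constituent mass: 55 × 1.0072765 + 78 × 1.0086649 = 134.0760697 u
Mass defect Δm = 134.0760697 − 132.87528 = 1.2007897 u
Converting to energy: 1.2007897 u × 931.494 MeV/u = 1118.53 MeV
Per nucleon: 1118.53 / 133 = 8.410 MeV

8.410 MeV/nucleon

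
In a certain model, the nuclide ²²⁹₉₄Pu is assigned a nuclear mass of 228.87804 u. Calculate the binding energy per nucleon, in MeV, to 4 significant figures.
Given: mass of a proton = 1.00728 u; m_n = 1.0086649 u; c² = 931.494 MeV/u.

8.038 MeV/nucleon

Σm = 94·m_p + 135·m_n = 94.68432 + 136.1697615 = 230.8540815 u
Δm = 230.8540815 − 228.87804 = 1.9760415 u
Binding energy = Δm·c² = 1.9760415 × 931.494 MeV/u = 1840.67 MeV
Per nucleon: 1840.67 / 229 = 8.038 MeV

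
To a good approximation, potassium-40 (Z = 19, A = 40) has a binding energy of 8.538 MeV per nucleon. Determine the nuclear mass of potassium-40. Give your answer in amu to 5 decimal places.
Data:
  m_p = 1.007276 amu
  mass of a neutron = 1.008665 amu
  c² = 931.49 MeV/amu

Total binding energy = 40 × 8.538 = 341.520 MeV
Mass defect = 341.520 MeV / (931.49 MeV/amu) = 0.3666384 amu
Constituent mass = 19(1.007276) + 21(1.008665) = 40.320209 amu
Nuclear mass = 40.320209 − 0.3666384 = 39.9535706 amu ≈ 39.95357 amu (to 5 decimal places)

39.95357 amu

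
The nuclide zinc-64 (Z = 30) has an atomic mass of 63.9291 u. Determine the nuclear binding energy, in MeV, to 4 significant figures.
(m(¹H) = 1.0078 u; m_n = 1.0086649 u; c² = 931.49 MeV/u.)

558.4 MeV

The nucleus contains 30 protons and 64 − 30 = 34 neutrons.
Σm = 30·m(¹H) + 34·m_n = 30.2340 + 34.2946066 = 64.5286066 u
Δm = 64.5286066 − 63.9291 = 0.5995066 u
Binding energy = Δm·c² = 0.5995066 × 931.49 MeV/u = 558.434 MeV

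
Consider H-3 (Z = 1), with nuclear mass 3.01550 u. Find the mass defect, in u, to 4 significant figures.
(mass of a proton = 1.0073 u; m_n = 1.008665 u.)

The nucleus contains 1 protons and 3 − 1 = 2 neutrons.
Mass of separated nucleons = 1(1.0073) + 2(1.008665) = 1.0073 + 2.017330 = 3.024630 u
Δm = 3.024630 − 3.01550 = 0.009130 u

0.009130 u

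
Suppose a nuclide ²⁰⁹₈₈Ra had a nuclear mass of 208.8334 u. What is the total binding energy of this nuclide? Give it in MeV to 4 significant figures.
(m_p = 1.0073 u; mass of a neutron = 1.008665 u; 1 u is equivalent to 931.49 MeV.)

1730 MeV

Mass of separated nucleons = 88(1.0073) + 121(1.008665) = 88.6424 + 122.048465 = 210.690865 u
Mass defect Δm = 210.690865 − 208.8334 = 1.857465 u
Converting to energy: 1.857465 u × 931.49 MeV/u = 1730.21 MeV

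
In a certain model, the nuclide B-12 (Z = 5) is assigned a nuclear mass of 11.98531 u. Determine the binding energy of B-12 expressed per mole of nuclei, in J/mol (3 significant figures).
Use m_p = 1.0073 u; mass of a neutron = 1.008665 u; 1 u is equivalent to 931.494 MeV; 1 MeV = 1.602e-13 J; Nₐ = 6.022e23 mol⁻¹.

1.01e+13 J/mol

The nucleus contains 5 protons and 12 − 5 = 7 neutrons.
Σm = 5·m_p + 7·m_n = 5.0365 + 7.060655 = 12.097155 u
Mass defect Δm = 12.097155 − 11.98531 = 0.111845 u
Binding energy = Δm·c² = 0.111845 × 931.494 MeV/u = 104.183 MeV
Per nucleus in joules: 104.183 MeV × 1.602e-13 J/MeV = 1.6690e-11 J
Per mole: 1.6690e-11 J × 6.022e23 mol⁻¹ = 1.0051e+13 J/mol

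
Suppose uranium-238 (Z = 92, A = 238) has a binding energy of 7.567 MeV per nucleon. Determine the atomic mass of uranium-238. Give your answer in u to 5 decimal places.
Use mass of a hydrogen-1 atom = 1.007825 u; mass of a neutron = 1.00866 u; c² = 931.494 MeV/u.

Total binding energy = 238 × 7.567 = 1800.946 MeV
Mass defect = 1800.946 MeV / (931.494 MeV/u) = 1.9333952 u
Constituent mass = 92(1.007825) + 146(1.00866) = 239.984260 u
Atomic mass = 239.984260 − 1.9333952 = 238.0508648 u ≈ 238.05086 u (to 5 decimal places)

238.05086 u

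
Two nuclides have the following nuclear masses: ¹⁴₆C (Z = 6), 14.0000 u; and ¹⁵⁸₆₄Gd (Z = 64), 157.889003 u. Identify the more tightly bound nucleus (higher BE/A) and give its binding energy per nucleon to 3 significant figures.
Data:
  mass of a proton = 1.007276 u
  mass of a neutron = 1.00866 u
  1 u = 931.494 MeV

¹⁴₆C: Σm = 6(1.007276) + 8(1.00866) = 14.112936 u; Δm = 0.112936 u; E_B = 105.20 MeV; E_B/A = 7.514 MeV
¹⁵⁸₆₄Gd: Σm = 64(1.007276) + 94(1.00866) = 159.279704 u; Δm = 1.390701 u; E_B = 1295.4 MeV; E_B/A = 8.199 MeV
¹⁵⁸₆₄Gd has the higher binding energy per nucleon, so it is the more tightly bound nucleus.

¹⁵⁸₆₄Gd; 8.20 MeV/nucleon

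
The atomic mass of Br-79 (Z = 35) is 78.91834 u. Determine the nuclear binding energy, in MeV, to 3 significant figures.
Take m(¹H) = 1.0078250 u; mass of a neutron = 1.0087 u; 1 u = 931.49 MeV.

688 MeV

Mass of separated nucleons = 35(1.0078250) + 44(1.0087) = 35.2738750 + 44.3828 = 79.6566750 u
The mass defect is 79.6566750 − 78.91834 = 0.7383350 u.
E_B = 0.7383350 × 931.49 = 687.752 MeV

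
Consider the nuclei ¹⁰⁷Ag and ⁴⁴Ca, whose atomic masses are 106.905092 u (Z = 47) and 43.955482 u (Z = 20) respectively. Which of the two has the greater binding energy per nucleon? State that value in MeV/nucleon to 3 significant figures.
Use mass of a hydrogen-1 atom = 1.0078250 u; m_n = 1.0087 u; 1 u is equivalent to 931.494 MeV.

⁴⁴Ca; 8.68 MeV/nucleon

¹⁰⁷Ag: Σm = 47(1.0078250) + 60(1.0087) = 107.8897750 u; Δm = 0.9846830 u; E_B = 917.23 MeV; E_B/A = 8.572 MeV
⁴⁴Ca: Σm = 20(1.0078250) + 24(1.0087) = 44.3653000 u; Δm = 0.4098180 u; E_B = 381.74 MeV; E_B/A = 8.676 MeV
⁴⁴Ca has the higher binding energy per nucleon, so it is the more tightly bound nucleus.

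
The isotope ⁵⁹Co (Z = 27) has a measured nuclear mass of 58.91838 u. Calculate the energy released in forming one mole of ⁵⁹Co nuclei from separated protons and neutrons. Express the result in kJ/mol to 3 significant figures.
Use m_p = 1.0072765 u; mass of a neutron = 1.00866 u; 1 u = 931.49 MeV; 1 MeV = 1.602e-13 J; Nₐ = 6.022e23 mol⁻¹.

Σm = 27·m_p + 32·m_n = 27.1964655 + 32.27712 = 59.4735855 u
Δm = 59.4735855 − 58.91838 = 0.5552055 u
Binding energy = Δm·c² = 0.5552055 × 931.49 MeV/u = 517.168 MeV
Per nucleus in joules: 517.168 MeV × 1.602e-13 J/MeV = 8.2850e-11 J
Per mole: 8.2850e-11 J × 6.022e23 mol⁻¹ = 4.9892e+13 J/mol

4.99e+10 kJ/mol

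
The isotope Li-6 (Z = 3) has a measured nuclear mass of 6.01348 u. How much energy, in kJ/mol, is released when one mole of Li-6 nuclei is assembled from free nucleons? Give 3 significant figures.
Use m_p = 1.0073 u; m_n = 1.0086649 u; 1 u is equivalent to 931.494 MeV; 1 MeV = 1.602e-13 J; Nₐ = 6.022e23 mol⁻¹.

3.09e+09 kJ/mol

Σm = 3·m_p + 3·m_n = 3.0219 + 3.0259947 = 6.0478947 u
Δm = 6.0478947 − 6.01348 = 0.0344147 u
E_B = 0.0344147 × 931.494 = 32.0571 MeV
Per nucleus in joules: 32.0571 MeV × 1.602e-13 J/MeV = 5.1355e-12 J
Per mole: 5.1355e-12 J × 6.022e23 mol⁻¹ = 3.0926e+12 J/mol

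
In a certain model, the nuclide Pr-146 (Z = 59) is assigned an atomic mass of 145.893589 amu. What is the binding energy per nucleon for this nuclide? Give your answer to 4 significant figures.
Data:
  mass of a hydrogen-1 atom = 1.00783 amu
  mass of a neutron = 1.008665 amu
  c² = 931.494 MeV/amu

Total constituent mass: 59 × 1.00783 + 87 × 1.008665 = 147.215825 amu
Mass defect Δm = 147.215825 − 145.893589 = 1.322236 amu
Converting to energy: 1.322236 amu × 931.494 MeV/amu = 1231.65 MeV
Dividing by A = 146 gives 8.436 MeV per nucleon.

8.436 MeV/nucleon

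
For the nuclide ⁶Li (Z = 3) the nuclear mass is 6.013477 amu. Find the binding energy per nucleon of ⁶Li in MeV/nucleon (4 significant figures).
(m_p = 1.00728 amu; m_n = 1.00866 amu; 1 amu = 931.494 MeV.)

5.332 MeV/nucleon

Mass of separated nucleons = 3(1.00728) + 3(1.00866) = 3.02184 + 3.02598 = 6.04782 amu
The mass defect is 6.04782 − 6.013477 = 0.034343 amu.
Converting to energy: 0.034343 amu × 931.494 MeV/amu = 31.9903 MeV
Per nucleon: 31.9903 / 6 = 5.332 MeV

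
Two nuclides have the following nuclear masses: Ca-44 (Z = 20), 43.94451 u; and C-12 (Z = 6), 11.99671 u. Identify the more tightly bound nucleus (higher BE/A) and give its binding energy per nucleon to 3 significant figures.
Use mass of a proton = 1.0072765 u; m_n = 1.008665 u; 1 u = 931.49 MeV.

Ca-44: Σm = 20(1.0072765) + 24(1.008665) = 44.3534900 u; Δm = 0.4089800 u; E_B = 380.96 MeV; E_B/A = 8.658 MeV
C-12: Σm = 6(1.0072765) + 6(1.008665) = 12.0956490 u; Δm = 0.0989390 u; E_B = 92.161 MeV; E_B/A = 7.680 MeV
Ca-44 has the higher binding energy per nucleon, so it is the more tightly bound nucleus.

Ca-44; 8.66 MeV/nucleon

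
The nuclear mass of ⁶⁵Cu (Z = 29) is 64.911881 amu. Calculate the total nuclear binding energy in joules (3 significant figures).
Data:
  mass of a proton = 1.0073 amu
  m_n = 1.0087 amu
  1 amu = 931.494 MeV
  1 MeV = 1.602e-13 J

The nucleus contains 29 protons and 65 − 29 = 36 neutrons.
Total constituent mass: 29 × 1.0073 + 36 × 1.0087 = 65.5249 amu
The mass defect is 65.5249 − 64.911881 = 0.613019 amu.
E_B = 0.613019 × 931.494 = 571.024 MeV
In joules: 571.024 MeV × 1.602e-13 J/MeV = 9.1478e-11 J

9.15e-11 J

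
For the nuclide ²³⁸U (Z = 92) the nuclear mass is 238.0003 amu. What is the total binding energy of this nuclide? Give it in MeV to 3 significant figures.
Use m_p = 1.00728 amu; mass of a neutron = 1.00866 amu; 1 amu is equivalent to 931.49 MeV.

1800 MeV

With 92 protons and 146 neutrons (A = 238):
Mass of separated nucleons = 92(1.00728) + 146(1.00866) = 92.66976 + 147.26436 = 239.93412 amu
Mass defect Δm = 239.93412 − 238.0003 = 1.93382 amu
E_B = 1.93382 × 931.49 = 1801.33 MeV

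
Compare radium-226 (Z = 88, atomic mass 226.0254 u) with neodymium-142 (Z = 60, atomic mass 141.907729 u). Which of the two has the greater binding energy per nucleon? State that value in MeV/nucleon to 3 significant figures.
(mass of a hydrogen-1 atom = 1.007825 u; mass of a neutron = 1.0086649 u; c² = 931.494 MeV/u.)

neodymium-142; 8.35 MeV/nucleon

radium-226: Σm = 88(1.007825) + 138(1.0086649) = 227.8843562 u; Δm = 1.8589562 u; E_B = 1731.6 MeV; E_B/A = 7.662 MeV
neodymium-142: Σm = 60(1.007825) + 82(1.0086649) = 143.1800218 u; Δm = 1.2722928 u; E_B = 1185.1 MeV; E_B/A = 8.346 MeV
neodymium-142 has the higher binding energy per nucleon, so it is the more tightly bound nucleus.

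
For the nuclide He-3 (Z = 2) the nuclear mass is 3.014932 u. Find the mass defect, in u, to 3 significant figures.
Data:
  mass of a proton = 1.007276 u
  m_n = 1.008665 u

0.00829 u

Σm = 2·m_p + 1·m_n = 2.014552 + 1.008665 = 3.023217 u
Δm = 3.023217 − 3.014932 = 0.008285 u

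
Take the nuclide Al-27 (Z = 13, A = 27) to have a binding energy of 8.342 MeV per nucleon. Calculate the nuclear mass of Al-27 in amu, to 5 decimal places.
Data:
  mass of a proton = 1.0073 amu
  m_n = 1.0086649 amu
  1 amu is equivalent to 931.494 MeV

26.97441 amu

Total binding energy = 27 × 8.342 = 225.234 MeV
Mass defect = 225.234 MeV / (931.494 MeV/amu) = 0.2417987 amu
Constituent mass = 13(1.0073) + 14(1.0086649) = 27.2162086 amu
Nuclear mass = 27.2162086 − 0.2417987 = 26.9744099 amu ≈ 26.97441 amu (to 5 decimal places)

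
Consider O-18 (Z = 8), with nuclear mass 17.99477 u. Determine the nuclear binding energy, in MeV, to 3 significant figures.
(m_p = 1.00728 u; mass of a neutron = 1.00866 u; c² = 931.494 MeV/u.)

140 MeV

With 8 protons and 10 neutrons (A = 18):
Total constituent mass: 8 × 1.00728 + 10 × 1.00866 = 18.14484 u
Δm = 18.14484 − 17.99477 = 0.15007 u
Binding energy = Δm·c² = 0.15007 × 931.494 MeV/u = 139.789 MeV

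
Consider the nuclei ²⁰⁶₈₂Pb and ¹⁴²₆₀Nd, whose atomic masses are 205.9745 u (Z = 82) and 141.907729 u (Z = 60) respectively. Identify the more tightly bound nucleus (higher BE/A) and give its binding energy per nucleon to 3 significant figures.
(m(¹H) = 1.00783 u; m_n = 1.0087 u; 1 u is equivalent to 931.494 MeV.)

¹⁴²₆₀Nd; 8.37 MeV/nucleon

²⁰⁶₈₂Pb: Σm = 82(1.00783) + 124(1.0087) = 207.72086 u; Δm = 1.74636 u; E_B = 1626.7 MeV; E_B/A = 7.897 MeV
¹⁴²₆₀Nd: Σm = 60(1.00783) + 82(1.0087) = 143.18320 u; Δm = 1.275471 u; E_B = 1188.1 MeV; E_B/A = 8.367 MeV
¹⁴²₆₀Nd has the higher binding energy per nucleon, so it is the more tightly bound nucleus.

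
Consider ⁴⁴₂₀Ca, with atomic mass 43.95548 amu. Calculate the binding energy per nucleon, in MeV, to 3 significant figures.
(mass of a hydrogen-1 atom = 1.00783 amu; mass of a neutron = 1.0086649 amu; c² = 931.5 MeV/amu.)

8.66 MeV/nucleon

Σm = 20·m(¹H) + 24·m_n = 20.15660 + 24.2079576 = 44.3645576 amu
Δm = 44.3645576 − 43.95548 = 0.4090776 amu
Binding energy = Δm·c² = 0.4090776 × 931.5 MeV/amu = 381.056 MeV
BE/A = 381.056 MeV / 44 = 8.660 MeV/nucleon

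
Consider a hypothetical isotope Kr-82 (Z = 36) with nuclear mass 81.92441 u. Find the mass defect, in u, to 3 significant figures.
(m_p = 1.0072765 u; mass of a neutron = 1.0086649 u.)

Z = 36, so N = A − Z = 82 − 36 = 46.
Total constituent mass: 36 × 1.0072765 + 46 × 1.0086649 = 82.6605394 u
The mass defect is 82.6605394 − 81.92441 = 0.7361294 u.

0.736 u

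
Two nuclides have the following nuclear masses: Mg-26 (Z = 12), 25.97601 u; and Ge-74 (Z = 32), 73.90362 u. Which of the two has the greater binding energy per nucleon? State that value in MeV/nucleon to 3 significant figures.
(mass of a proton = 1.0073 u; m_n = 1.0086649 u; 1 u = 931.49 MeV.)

Mg-26: Σm = 12(1.0073) + 14(1.0086649) = 26.2089086 u; Δm = 0.2328986 u; E_B = 216.94 MeV; E_B/A = 8.344 MeV
Ge-74: Σm = 32(1.0073) + 42(1.0086649) = 74.5975258 u; Δm = 0.6939058 u; E_B = 646.37 MeV; E_B/A = 8.7347 MeV
Ge-74 has the higher binding energy per nucleon, so it is the more tightly bound nucleus.

Ge-74; 8.73 MeV/nucleon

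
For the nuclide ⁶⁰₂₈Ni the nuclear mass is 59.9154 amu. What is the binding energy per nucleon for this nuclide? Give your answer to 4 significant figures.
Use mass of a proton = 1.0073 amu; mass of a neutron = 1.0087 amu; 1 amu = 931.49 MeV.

8.809 MeV/nucleon

Total constituent mass: 28 × 1.0073 + 32 × 1.0087 = 60.4828 amu
The mass defect is 60.4828 − 59.9154 = 0.5674 amu.
Converting to energy: 0.5674 amu × 931.49 MeV/amu = 528.527 MeV
Dividing by A = 60 gives 8.809 MeV per nucleon.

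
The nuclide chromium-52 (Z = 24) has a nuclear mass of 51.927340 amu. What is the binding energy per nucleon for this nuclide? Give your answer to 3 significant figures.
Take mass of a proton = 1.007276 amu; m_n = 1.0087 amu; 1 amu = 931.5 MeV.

With 24 protons and 28 neutrons (A = 52):
Σm = 24·m_p + 28·m_n = 24.174624 + 28.2436 = 52.418224 amu
Δm = 52.418224 − 51.927340 = 0.490884 amu
Binding energy = Δm·c² = 0.490884 × 931.5 MeV/amu = 457.258 MeV
BE/A = 457.258 MeV / 52 = 8.793 MeV/nucleon

8.79 MeV/nucleon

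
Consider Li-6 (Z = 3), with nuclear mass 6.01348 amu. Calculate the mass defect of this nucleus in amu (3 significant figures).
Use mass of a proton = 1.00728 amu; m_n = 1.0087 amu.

0.0345 amu

With 3 protons and 3 neutrons (A = 6):
Σm = 3·m_p + 3·m_n = 3.02184 + 3.0261 = 6.04794 amu
The mass defect is 6.04794 − 6.01348 = 0.03446 amu.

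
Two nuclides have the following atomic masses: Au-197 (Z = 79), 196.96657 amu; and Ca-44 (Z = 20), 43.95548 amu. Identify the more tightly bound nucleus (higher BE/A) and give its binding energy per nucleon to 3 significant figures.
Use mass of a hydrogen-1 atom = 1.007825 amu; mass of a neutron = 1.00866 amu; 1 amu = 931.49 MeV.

Au-197: Σm = 79(1.007825) + 118(1.00866) = 198.640055 amu; Δm = 1.673485 amu; E_B = 1558.8 MeV; E_B/A = 7.913 MeV
Ca-44: Σm = 20(1.007825) + 24(1.00866) = 44.364340 amu; Δm = 0.408860 amu; E_B = 380.85 MeV; E_B/A = 8.656 MeV
Ca-44 has the higher binding energy per nucleon, so it is the more tightly bound nucleus.

Ca-44; 8.66 MeV/nucleon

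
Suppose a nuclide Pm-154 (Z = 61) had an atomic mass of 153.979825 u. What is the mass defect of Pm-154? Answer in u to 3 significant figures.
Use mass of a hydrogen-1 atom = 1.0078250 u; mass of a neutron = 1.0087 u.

Σm = 61·m(¹H) + 93·m_n = 61.4773250 + 93.8091 = 155.2864250 u
Mass defect Δm = 155.2864250 − 153.979825 = 1.3066000 u

1.31 u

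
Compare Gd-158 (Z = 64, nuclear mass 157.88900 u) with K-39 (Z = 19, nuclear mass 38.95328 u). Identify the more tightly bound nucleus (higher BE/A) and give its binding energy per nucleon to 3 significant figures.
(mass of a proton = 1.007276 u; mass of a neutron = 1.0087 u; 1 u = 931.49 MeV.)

K-39; 8.57 MeV/nucleon

Gd-158: Σm = 64(1.007276) + 94(1.0087) = 159.283464 u; Δm = 1.394464 u; E_B = 1298.9 MeV; E_B/A = 8.221 MeV
K-39: Σm = 19(1.007276) + 20(1.0087) = 39.312244 u; Δm = 0.358964 u; E_B = 334.37 MeV; E_B/A = 8.574 MeV
K-39 has the higher binding energy per nucleon, so it is the more tightly bound nucleus.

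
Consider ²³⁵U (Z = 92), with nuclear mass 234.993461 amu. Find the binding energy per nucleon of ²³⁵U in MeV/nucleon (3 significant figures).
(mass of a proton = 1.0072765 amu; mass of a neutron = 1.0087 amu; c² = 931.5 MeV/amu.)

7.61 MeV/nucleon

With 92 protons and 143 neutrons (A = 235):
Mass of separated nucleons = 92(1.0072765) + 143(1.0087) = 92.6694380 + 144.2441 = 236.9135380 amu
Δm = 236.9135380 − 234.993461 = 1.9200770 amu
Binding energy = Δm·c² = 1.9200770 × 931.5 MeV/amu = 1788.55 MeV
Dividing by A = 235 gives 7.611 MeV per nucleon.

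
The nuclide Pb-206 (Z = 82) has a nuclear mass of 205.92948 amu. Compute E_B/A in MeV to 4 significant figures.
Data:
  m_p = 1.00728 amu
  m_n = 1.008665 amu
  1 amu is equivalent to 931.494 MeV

Σm = 82·m_p + 124·m_n = 82.59696 + 125.074460 = 207.671420 amu
Δm = 207.671420 − 205.92948 = 1.741940 amu
Binding energy = Δm·c² = 1.741940 × 931.494 MeV/amu = 1622.61 MeV
Per nucleon: 1622.61 / 206 = 7.877 MeV

7.877 MeV/nucleon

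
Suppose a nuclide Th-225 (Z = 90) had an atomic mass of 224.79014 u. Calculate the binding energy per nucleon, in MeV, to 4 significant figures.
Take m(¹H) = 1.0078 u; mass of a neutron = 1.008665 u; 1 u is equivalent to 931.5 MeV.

8.618 MeV/nucleon

Mass of separated nucleons = 90(1.0078) + 135(1.008665) = 90.7020 + 136.169775 = 226.871775 u
Mass defect Δm = 226.871775 − 224.79014 = 2.081635 u
E_B = 2.081635 × 931.5 = 1939.04 MeV
Dividing by A = 225 gives 8.618 MeV per nucleon.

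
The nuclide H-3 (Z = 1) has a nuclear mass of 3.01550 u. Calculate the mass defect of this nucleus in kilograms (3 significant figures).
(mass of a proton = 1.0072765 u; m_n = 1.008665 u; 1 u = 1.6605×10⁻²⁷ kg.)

1.51e-29 kg

The nucleus contains 1 protons and 3 − 1 = 2 neutrons.
Mass of separated nucleons = 1(1.0072765) + 2(1.008665) = 1.0072765 + 2.017330 = 3.0246065 u
Δm = 3.0246065 − 3.01550 = 0.0091065 u
In SI units: 0.0091065 u × 1.6605×10⁻²⁷ kg/u = 1.5121e-29 kg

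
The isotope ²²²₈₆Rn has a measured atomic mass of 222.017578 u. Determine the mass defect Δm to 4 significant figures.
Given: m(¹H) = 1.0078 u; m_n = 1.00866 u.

The nucleus contains 86 protons and 222 − 86 = 136 neutrons.
Σm = 86·m(¹H) + 136·m_n = 86.6708 + 137.17776 = 223.84856 u
The mass defect is 223.84856 − 222.017578 = 1.830982 u.

1.831 u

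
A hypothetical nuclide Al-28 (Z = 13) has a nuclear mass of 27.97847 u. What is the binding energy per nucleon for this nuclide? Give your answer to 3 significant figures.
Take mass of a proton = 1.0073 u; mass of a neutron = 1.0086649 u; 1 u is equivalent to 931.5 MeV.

Z = 13, so N = A − Z = 28 − 13 = 15.
Σm = 13·m_p + 15·m_n = 13.0949 + 15.1299735 = 28.2248735 u
The mass defect is 28.2248735 − 27.97847 = 0.2464035 u.
Binding energy = Δm·c² = 0.2464035 × 931.5 MeV/u = 229.525 MeV
BE/A = 229.525 MeV / 28 = 8.197 MeV/nucleon

8.20 MeV/nucleon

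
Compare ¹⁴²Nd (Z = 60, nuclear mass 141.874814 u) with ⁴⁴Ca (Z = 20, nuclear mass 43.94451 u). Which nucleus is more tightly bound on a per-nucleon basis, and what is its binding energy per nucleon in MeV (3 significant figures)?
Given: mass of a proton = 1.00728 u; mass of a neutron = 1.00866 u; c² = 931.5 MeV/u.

⁴⁴Ca; 8.66 MeV/nucleon

¹⁴²Nd: Σm = 60(1.00728) + 82(1.00866) = 143.14692 u; Δm = 1.272106 u; E_B = 1184.967 MeV; E_B/A = 8.3448 MeV
⁴⁴Ca: Σm = 20(1.00728) + 24(1.00866) = 44.35344 u; Δm = 0.40893 u; E_B = 380.92 MeV; E_B/A = 8.657 MeV
⁴⁴Ca has the higher binding energy per nucleon, so it is the more tightly bound nucleus.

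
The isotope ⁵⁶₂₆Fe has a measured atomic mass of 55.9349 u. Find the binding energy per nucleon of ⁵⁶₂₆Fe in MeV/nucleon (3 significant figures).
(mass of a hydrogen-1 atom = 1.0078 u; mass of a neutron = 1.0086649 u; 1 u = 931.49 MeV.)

Σm = 26·m(¹H) + 30·m_n = 26.2028 + 30.2599470 = 56.4627470 u
Mass defect Δm = 56.4627470 − 55.9349 = 0.5278470 u
Converting to energy: 0.5278470 u × 931.49 MeV/u = 491.684 MeV
Dividing by A = 56 gives 8.780 MeV per nucleon.

8.78 MeV/nucleon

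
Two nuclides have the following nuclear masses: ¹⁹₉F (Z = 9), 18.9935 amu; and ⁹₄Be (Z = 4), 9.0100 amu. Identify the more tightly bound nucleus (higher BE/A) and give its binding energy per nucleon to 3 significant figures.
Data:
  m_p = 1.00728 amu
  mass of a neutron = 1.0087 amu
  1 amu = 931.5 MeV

¹⁹₉F: Σm = 9(1.00728) + 10(1.0087) = 19.15252 amu; Δm = 0.15902 amu; E_B = 148.13 MeV; E_B/A = 7.796 MeV
⁹₄Be: Σm = 4(1.00728) + 5(1.0087) = 9.07262 amu; Δm = 0.06262 amu; E_B = 58.331 MeV; E_B/A = 6.481 MeV
¹⁹₉F has the higher binding energy per nucleon, so it is the more tightly bound nucleus.

¹⁹₉F; 7.80 MeV/nucleon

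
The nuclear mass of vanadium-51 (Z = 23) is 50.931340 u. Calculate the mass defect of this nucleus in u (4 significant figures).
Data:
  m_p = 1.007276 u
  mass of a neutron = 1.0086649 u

0.4786 u

Mass of separated nucleons = 23(1.007276) + 28(1.0086649) = 23.167348 + 28.2426172 = 51.4099652 u
Mass defect Δm = 51.4099652 − 50.931340 = 0.4786252 u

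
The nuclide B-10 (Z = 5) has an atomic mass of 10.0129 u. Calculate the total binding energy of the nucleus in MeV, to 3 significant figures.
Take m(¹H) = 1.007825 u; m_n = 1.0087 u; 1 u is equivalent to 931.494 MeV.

64.9 MeV

Total constituent mass: 5 × 1.007825 + 5 × 1.0087 = 10.082625 u
Mass defect Δm = 10.082625 − 10.0129 = 0.069725 u
E_B = 0.069725 × 931.494 = 64.9484 MeV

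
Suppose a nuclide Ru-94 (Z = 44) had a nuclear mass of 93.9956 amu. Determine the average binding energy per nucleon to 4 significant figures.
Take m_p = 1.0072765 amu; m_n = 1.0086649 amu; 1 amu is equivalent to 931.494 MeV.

The nucleus contains 44 protons and 94 − 44 = 50 neutrons.
Σm = 44·m_p + 50·m_n = 44.3201660 + 50.4332450 = 94.7534110 amu
Mass defect Δm = 94.7534110 − 93.9956 = 0.7578110 amu
Converting to energy: 0.7578110 amu × 931.494 MeV/amu = 705.896 MeV
Dividing by A = 94 gives 7.510 MeV per nucleon.

7.510 MeV/nucleon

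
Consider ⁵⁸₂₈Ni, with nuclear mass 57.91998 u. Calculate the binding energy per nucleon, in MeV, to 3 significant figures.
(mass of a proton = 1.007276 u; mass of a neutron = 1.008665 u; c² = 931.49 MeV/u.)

The nucleus contains 28 protons and 58 − 28 = 30 neutrons.
Total constituent mass: 28 × 1.007276 + 30 × 1.008665 = 58.463678 u
Δm = 58.463678 − 57.91998 = 0.543698 u
Binding energy = Δm·c² = 0.543698 × 931.49 MeV/u = 506.449 MeV
Dividing by A = 58 gives 8.732 MeV per nucleon.

8.73 MeV/nucleon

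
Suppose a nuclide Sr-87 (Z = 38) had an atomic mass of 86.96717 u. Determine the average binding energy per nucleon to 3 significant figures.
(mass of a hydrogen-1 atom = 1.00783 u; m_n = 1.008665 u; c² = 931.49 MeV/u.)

Σm = 38·m(¹H) + 49·m_n = 38.29754 + 49.424585 = 87.722125 u
Mass defect Δm = 87.722125 − 86.96717 = 0.754955 u
E_B = 0.754955 × 931.49 = 703.233 MeV
BE/A = 703.233 MeV / 87 = 8.083 MeV/nucleon

8.08 MeV/nucleon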